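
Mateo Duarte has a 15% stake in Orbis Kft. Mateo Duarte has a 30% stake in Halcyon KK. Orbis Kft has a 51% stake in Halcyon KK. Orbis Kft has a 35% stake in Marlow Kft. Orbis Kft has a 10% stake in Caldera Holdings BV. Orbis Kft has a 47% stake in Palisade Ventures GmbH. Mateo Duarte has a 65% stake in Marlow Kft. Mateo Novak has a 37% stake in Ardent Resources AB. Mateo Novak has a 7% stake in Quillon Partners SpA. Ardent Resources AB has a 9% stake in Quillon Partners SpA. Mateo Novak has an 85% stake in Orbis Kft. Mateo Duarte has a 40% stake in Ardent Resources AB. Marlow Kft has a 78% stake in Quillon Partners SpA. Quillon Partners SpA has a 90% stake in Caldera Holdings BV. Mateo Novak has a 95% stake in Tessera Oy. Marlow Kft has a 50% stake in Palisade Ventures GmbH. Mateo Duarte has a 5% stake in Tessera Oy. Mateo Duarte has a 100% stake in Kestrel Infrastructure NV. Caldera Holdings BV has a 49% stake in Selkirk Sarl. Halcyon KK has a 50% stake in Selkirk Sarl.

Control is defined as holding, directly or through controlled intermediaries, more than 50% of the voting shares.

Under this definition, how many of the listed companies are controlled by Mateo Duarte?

Mateo Duarte holds 65% of Marlow, so Mateo Duarte controls Marlow.
Marlow holds 78% of Quillon, so Mateo Duarte controls Quillon.
Mateo Duarte holds 100% of Kestrel, so Mateo Duarte controls Kestrel.
Quillon holds 90% of Caldera, so Mateo Duarte controls Caldera.
No other company's threshold is met.
Mateo Duarte controls 4 companies.

4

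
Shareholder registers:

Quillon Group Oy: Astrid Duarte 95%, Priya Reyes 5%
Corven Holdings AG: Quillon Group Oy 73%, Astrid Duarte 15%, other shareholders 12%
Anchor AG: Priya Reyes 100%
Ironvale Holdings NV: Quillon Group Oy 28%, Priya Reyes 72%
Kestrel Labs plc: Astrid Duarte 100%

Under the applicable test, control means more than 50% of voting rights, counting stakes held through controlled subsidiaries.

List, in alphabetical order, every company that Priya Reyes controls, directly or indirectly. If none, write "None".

Anchor AG, Ironvale Holdings NV

Priya holds 100% of Anchor, so Priya controls Anchor.
Priya holds 72% of Ironvale, so Priya controls Ironvale.
No other company's threshold is met.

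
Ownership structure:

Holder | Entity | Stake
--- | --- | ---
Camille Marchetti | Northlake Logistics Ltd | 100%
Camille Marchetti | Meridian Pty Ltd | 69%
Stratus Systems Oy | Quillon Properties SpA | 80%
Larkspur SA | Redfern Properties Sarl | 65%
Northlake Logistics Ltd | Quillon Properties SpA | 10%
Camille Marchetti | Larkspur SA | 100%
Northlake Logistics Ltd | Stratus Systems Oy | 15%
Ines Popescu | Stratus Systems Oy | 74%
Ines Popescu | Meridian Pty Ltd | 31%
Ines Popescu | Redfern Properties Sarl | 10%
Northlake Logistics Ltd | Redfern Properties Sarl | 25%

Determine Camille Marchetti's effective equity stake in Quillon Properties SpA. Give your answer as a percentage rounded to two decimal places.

22.00%

Camille reaches Quillon along 2 paths.
Via Northlake → Stratus: 100% × 15% × 80% = 12%.
Via Northlake: 100% × 10% = 10%.
Total: 12% + 10% = 22%.
Rounded: 22.00%.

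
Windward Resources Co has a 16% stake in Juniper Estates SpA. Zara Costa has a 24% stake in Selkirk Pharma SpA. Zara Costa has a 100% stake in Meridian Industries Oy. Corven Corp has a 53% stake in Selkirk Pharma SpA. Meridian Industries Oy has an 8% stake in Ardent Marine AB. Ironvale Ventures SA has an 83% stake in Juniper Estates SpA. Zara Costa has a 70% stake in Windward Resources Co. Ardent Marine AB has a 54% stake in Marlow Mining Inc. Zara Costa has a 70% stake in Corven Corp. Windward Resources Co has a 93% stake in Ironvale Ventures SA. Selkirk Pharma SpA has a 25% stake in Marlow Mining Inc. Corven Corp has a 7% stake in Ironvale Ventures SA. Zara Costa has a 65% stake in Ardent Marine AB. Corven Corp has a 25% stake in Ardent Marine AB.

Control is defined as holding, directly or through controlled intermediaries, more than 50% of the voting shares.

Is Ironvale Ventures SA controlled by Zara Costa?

Zara holds 70% of Windward, so Zara controls Windward.
Zara holds 70% of Corven, so Zara controls Corven.
Windward and Corven together hold 93% + 7% = 100% of Ironvale, so Zara controls Ironvale.

Yes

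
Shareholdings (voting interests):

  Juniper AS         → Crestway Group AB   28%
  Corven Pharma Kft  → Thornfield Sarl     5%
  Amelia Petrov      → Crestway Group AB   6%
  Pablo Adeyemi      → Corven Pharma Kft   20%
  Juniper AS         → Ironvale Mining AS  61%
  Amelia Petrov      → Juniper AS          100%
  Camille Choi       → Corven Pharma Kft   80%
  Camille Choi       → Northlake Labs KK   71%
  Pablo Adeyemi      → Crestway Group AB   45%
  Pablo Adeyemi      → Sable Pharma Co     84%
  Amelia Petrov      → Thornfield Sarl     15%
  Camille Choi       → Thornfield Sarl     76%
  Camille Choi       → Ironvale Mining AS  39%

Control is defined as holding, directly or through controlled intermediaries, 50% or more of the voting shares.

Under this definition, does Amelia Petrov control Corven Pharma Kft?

Amelia holds 100% of Juniper, so Amelia controls Juniper.
Juniper holds 61% of Ironvale, so Amelia controls Ironvale.
Neither Amelia nor any entity Amelia controls holds any voting interest in Corven.
So Amelia does not control Corven.

No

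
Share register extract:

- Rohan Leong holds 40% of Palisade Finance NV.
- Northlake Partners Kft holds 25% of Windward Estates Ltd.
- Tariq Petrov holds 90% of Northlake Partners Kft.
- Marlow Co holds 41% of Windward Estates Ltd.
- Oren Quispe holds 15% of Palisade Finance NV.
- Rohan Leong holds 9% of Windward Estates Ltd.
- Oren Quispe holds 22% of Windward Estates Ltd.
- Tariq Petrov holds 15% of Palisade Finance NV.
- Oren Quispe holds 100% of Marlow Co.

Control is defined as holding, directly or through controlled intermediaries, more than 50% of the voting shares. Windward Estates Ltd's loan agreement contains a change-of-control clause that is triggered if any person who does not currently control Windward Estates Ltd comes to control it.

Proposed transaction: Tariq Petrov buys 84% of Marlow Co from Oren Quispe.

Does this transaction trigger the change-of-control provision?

Yes

The purchase adds only to Tariq's holdings (Oren's stake shrinks), so Tariq is the only person who could newly come to control Windward.
Tariq holds 90% of Northlake, so Tariq controls Northlake.
In Windward, Tariq's side holds only 25%, not > 50%.
So before the transaction, Tariq does not control Windward.
After the purchase, Tariq holds 84% of Marlow directly, and Oren's stake falls to 16%.
Tariq holds 84% of Marlow, so Tariq controls Marlow.
Marlow and Northlake together hold 41% + 25% = 66% of Windward, so Tariq controls Windward.
Tariq did not control Windward before and does after, so the clause is triggered.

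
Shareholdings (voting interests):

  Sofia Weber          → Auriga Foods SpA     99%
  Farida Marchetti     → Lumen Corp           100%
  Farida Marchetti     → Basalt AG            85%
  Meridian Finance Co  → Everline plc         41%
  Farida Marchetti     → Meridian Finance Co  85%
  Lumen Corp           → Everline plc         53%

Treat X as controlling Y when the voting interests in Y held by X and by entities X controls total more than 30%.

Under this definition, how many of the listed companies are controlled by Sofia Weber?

1

Sofia holds 99% of Auriga, so Sofia controls Auriga.
No other company's threshold is met.
Sofia controls 1 company.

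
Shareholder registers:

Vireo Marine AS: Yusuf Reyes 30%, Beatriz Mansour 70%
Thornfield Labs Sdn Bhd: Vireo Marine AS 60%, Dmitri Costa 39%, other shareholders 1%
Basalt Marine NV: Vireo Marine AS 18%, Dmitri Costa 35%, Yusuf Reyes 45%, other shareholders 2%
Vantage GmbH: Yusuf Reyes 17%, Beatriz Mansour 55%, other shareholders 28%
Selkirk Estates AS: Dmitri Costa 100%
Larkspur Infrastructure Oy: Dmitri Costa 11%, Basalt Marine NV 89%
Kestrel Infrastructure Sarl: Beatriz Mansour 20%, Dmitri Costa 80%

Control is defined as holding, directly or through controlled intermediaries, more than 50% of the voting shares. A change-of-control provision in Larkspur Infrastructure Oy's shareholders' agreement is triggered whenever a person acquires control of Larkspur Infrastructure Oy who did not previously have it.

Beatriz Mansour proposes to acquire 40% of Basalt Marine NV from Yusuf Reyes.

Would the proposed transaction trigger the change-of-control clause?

Yes

The purchase adds only to Beatriz's holdings (Yusuf's stake shrinks), so Beatriz is the only person who could newly come to control Larkspur.
Beatriz holds 70% of Vireo, so Beatriz controls Vireo.
Vireo holds 60% of Thornfield, so Beatriz controls Thornfield.
Beatriz holds 55% of Vantage, so Beatriz controls Vantage.
Neither Beatriz nor any entity Beatriz controls holds any voting interest in Larkspur.
So before the transaction, Beatriz does not control Larkspur.
After the purchase, Beatriz holds 40% of Basalt directly, and Yusuf's stake falls to 5%.
Vireo and Beatriz together hold 18% + 40% = 58% of Basalt, so Beatriz controls Basalt.
Basalt holds 89% of Larkspur, so Beatriz controls Larkspur.
Beatriz did not control Larkspur before and does after, so the clause is triggered.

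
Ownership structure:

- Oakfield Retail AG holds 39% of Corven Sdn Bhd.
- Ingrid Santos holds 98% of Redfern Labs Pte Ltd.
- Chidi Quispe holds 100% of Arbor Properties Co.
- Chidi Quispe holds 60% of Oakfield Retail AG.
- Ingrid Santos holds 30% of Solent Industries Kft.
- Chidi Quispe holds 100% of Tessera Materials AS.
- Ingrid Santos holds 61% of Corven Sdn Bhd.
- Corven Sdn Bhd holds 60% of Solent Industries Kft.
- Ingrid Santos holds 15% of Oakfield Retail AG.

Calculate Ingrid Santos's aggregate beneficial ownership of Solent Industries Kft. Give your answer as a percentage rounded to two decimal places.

Ingrid reaches Solent along 3 paths.
Via Corven: 61% × 60% = 36.6%.
Via Oakfield → Corven: 15% × 39% × 60% = 3.51%.
Direct stake: 30% = 30%.
Total: 36.6% + 3.51% + 30% = 70.11%.

70.11%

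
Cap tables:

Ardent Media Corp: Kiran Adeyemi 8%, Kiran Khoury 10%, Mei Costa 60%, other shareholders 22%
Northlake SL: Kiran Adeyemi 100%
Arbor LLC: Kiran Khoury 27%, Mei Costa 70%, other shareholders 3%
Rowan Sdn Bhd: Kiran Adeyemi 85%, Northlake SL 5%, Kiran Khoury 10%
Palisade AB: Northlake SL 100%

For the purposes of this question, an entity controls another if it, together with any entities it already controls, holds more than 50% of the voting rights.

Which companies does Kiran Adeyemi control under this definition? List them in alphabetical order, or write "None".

Kiran Adeyemi holds 100% of Northlake, so Kiran Adeyemi controls Northlake.
Kiran Adeyemi and Northlake together hold 85% + 5% = 90% of Rowan, so Kiran Adeyemi controls Rowan.
Northlake holds 100% of Palisade, so Kiran Adeyemi controls Palisade.
No other company's threshold is met.

Northlake SL, Palisade AB, Rowan Sdn Bhd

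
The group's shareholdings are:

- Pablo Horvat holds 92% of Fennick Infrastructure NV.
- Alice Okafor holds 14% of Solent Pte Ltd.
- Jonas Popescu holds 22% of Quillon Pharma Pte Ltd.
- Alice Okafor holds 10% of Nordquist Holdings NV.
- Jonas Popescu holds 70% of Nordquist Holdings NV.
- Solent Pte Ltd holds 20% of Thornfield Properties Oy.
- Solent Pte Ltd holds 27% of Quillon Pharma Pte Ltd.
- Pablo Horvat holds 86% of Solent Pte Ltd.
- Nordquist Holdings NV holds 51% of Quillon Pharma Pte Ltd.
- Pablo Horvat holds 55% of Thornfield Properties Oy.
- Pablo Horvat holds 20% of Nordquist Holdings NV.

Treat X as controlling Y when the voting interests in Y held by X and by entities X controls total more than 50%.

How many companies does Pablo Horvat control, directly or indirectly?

3

Pablo holds 86% of Solent, so Pablo controls Solent.
Pablo and Solent together hold 55% + 20% = 75% of Thornfield, so Pablo controls Thornfield.
Pablo holds 92% of Fennick, so Pablo controls Fennick.
No other company's threshold is met.
Pablo controls 3 companies.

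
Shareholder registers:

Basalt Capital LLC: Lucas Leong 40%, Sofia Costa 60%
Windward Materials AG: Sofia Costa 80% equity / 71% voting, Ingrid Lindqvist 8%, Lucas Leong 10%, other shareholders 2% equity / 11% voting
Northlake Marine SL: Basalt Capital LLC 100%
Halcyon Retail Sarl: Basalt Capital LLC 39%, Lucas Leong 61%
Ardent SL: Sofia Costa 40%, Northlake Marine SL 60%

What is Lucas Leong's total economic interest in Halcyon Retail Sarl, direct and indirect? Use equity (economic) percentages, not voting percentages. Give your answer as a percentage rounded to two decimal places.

Lucas reaches Halcyon along 2 paths.
Via Basalt: 40% × 39% = 15.6%.
Direct stake: 61% = 61%.
Total: 15.6% + 61% = 76.6%.
Rounded: 76.60%.

76.60%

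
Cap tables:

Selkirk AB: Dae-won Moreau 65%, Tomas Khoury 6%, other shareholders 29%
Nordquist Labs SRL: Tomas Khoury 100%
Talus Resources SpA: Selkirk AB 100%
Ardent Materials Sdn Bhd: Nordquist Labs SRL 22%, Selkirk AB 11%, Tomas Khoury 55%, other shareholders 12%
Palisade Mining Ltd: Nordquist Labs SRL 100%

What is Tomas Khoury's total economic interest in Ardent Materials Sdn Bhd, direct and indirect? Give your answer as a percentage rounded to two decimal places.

77.66%

Tomas reaches Ardent along 3 paths.
Via Nordquist: 100% × 22% = 22%.
Via Selkirk: 6% × 11% = 0.66%.
Direct stake: 55% = 55%.
Total: 22% + 0.66% + 55% = 77.66%.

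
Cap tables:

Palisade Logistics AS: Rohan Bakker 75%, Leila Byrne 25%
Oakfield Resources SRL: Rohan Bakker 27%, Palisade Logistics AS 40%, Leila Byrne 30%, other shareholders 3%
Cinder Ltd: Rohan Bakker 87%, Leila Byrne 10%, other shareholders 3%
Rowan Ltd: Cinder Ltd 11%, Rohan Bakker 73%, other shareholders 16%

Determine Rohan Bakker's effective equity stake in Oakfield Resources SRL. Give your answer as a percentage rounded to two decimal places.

Rohan reaches Oakfield along 2 paths.
Direct stake: 27% = 27%.
Via Palisade: 75% × 40% = 30%.
Total: 27% + 30% = 57%.
Rounded: 57.00%.

57.00%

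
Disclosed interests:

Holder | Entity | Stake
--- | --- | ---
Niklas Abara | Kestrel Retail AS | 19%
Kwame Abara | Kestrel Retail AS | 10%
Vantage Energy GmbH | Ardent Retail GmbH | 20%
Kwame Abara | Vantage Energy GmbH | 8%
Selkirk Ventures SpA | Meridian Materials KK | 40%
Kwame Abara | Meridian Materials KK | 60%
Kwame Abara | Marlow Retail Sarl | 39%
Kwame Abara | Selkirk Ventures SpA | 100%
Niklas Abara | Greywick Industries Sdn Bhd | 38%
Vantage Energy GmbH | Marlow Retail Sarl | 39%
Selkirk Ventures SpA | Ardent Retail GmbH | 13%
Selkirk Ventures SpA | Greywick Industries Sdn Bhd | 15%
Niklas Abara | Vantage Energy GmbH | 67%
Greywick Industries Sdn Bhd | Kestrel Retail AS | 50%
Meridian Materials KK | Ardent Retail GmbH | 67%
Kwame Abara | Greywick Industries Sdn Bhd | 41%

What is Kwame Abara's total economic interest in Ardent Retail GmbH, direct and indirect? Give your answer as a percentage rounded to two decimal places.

81.60%

Kwame reaches Ardent along 4 paths.
Via Selkirk: 100% × 13% = 13%.
Via Meridian: 60% × 67% = 40.2%.
Via Selkirk → Meridian: 100% × 40% × 67% = 26.8%.
Via Vantage: 8% × 20% = 1.6%.
Total: 13% + 40.2% + 26.8% + 1.6% = 81.6%.
Rounded: 81.60%.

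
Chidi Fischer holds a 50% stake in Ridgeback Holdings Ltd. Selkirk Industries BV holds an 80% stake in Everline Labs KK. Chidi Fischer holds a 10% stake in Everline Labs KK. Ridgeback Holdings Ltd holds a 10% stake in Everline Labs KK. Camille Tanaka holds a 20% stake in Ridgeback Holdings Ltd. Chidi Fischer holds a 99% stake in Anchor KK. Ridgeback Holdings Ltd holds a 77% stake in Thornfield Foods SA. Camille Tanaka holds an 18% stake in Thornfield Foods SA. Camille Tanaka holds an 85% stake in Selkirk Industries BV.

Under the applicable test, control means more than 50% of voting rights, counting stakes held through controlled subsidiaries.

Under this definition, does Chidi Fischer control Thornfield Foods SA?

Chidi holds 99% of Anchor, so Chidi controls Anchor.
Neither Chidi nor any entity Chidi controls holds any voting interest in Thornfield.
So Chidi does not control Thornfield.

No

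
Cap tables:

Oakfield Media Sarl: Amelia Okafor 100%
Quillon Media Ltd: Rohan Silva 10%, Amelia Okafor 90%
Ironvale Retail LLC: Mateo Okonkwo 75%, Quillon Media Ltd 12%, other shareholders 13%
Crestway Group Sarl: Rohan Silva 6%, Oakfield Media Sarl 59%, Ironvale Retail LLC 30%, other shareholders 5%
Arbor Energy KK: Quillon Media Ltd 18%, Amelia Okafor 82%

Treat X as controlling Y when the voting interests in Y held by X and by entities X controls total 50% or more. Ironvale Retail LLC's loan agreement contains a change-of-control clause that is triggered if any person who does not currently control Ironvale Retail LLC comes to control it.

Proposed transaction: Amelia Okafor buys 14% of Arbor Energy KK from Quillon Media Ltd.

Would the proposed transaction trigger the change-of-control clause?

The purchase adds only to Amelia's holdings (Quillon's stake shrinks), so Amelia is the only person who could newly come to control Ironvale.
Amelia holds 100% of Oakfield, so Amelia controls Oakfield.
Amelia holds 90% of Quillon, so Amelia controls Quillon.
Oakfield holds 59% of Crestway, so Amelia controls Crestway.
Quillon and Amelia together hold 18% + 82% = 100% of Arbor, so Amelia controls Arbor.
In Ironvale, Amelia's side holds only 12%, not ≥ 50%.
So before the transaction, Amelia does not control Ironvale.
After the purchase, Amelia's direct stake in Arbor rises to 82% + 14% = 96%, and Quillon's stake falls to 4%.
Quillon and Amelia together hold 4% + 96% = 100% of Arbor, so Amelia controls Arbor.
After the transaction, Amelia's side holds 12% of Ironvale, not ≥ 50%, so Amelia still does not control Ironvale.
No new person acquires control, so the clause is not triggered.

No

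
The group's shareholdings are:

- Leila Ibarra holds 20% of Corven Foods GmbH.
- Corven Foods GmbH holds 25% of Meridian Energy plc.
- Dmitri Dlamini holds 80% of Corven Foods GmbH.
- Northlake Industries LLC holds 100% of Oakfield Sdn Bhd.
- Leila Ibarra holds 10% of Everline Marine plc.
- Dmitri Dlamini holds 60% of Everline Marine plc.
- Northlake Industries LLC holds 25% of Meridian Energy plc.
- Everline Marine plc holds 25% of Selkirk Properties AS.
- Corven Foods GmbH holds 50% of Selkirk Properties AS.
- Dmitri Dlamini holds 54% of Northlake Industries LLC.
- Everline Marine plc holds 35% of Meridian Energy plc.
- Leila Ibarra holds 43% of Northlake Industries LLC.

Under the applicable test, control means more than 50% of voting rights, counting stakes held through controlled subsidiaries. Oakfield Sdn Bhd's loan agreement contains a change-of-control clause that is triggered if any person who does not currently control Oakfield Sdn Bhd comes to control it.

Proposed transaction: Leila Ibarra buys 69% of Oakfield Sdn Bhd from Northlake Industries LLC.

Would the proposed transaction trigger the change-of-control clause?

Yes

The purchase adds only to Leila's holdings (Northlake's stake shrinks), so Leila is the only person who could newly come to control Oakfield.
Leila's largest direct stake is 43% in Northlake, which does not meet the threshold, so Leila controls no company.
Neither Leila nor any entity Leila controls holds any voting interest in Oakfield.
So before the transaction, Leila does not control Oakfield.
After the purchase, Leila holds 69% of Oakfield directly, and Northlake's stake falls to 31%.
Leila holds 69% of Oakfield, so Leila controls Oakfield.
Leila did not control Oakfield before and does after, so the clause is triggered.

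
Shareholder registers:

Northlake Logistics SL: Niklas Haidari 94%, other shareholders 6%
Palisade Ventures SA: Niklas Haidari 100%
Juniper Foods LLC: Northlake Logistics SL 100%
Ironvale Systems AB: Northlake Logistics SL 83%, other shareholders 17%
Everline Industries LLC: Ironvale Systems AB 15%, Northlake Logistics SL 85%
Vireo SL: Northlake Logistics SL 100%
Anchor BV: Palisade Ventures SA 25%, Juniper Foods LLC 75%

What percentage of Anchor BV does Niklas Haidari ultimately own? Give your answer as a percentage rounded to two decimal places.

95.50%

Niklas reaches Anchor along 2 paths.
Via Palisade: 100% × 25% = 25%.
Via Northlake → Juniper: 94% × 100% × 75% = 70.5%.
Total: 25% + 70.5% = 95.5%.
Rounded: 95.50%.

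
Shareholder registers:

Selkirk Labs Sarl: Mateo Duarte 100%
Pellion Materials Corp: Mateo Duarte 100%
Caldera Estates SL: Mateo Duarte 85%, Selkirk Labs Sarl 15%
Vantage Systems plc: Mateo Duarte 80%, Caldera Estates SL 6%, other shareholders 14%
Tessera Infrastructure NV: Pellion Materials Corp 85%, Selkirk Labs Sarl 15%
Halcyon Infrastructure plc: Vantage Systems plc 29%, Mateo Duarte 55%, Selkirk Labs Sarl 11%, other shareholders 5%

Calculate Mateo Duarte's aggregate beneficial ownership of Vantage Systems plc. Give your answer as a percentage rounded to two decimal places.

Mateo reaches Vantage along 3 paths.
Direct stake: 80% = 80%.
Via Caldera: 85% × 6% = 5.1%.
Via Selkirk → Caldera: 100% × 15% × 6% = 0.9%.
Total: 80% + 5.1% + 0.9% = 86%.
Rounded: 86.00%.

86.00%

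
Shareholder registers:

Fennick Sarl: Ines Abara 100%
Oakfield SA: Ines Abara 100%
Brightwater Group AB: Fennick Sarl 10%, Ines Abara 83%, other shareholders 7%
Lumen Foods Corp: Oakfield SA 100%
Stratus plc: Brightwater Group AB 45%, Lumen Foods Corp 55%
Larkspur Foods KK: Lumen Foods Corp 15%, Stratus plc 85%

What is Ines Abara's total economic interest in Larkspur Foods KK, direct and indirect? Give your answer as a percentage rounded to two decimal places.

Ines reaches Larkspur along 4 paths.
Via Oakfield → Lumen: 100% × 100% × 15% = 15%.
Via Fennick → Brightwater → Stratus: 100% × 10% × 45% × 85% = 3.825%.
Via Brightwater → Stratus: 83% × 45% × 85% = 31.7475%.
Via Oakfield → Lumen → Stratus: 100% × 100% × 55% × 85% = 46.75%.
Total: 15% + 3.825% + 31.7475% + 46.75% = 97.3225%.
Rounded: 97.32%.

97.32%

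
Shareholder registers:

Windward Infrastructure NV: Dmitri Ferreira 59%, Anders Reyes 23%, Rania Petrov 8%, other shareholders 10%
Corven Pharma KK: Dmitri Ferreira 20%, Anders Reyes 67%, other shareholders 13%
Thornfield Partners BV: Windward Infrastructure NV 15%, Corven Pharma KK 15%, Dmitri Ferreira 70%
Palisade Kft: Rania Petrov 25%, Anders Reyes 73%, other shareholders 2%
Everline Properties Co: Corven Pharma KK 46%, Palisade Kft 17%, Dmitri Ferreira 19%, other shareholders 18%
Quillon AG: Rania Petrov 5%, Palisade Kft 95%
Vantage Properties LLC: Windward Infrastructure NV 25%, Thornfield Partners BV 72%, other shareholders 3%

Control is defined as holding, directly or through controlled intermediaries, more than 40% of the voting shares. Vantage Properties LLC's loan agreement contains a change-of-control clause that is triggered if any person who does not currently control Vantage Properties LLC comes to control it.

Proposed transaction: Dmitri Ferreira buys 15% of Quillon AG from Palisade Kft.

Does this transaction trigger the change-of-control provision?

The purchase adds only to Dmitri's holdings (Palisade's stake shrinks), so Dmitri is the only person who could newly come to control Vantage.
Dmitri holds 59% of Windward, so Dmitri controls Windward.
Windward and Dmitri together hold 15% + 70% = 85% of Thornfield, so Dmitri controls Thornfield.
Windward and Thornfield together hold 25% + 72% = 97% of Vantage, so Dmitri controls Vantage.
So Dmitri already controls Vantage before the transaction.
After the purchase, Dmitri holds 15% of Quillon directly, and Palisade's stake falls to 80%.
Dmitri controlled Vantage already, so this is not a new person acquiring control; every other person's position is unchanged or reduced.
No new person acquires control, so the clause is not triggered.

No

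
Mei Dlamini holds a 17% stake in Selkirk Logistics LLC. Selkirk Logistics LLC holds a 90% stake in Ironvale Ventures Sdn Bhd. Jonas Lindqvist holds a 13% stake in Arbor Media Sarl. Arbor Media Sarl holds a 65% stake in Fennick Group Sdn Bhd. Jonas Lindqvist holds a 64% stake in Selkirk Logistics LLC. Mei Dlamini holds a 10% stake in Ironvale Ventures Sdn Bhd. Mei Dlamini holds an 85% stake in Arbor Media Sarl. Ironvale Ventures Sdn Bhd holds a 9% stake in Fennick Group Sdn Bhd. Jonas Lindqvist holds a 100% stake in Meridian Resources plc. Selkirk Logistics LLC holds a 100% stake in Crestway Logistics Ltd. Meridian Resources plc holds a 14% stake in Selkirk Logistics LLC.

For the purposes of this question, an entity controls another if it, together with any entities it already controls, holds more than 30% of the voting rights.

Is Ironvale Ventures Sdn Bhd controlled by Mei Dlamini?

No

Mei holds 85% of Arbor, so Mei controls Arbor.
Arbor holds 65% of Fennick, so Mei controls Fennick.
In Ironvale, Mei's side holds only 10%, not > 30%.
So Mei does not control Ironvale.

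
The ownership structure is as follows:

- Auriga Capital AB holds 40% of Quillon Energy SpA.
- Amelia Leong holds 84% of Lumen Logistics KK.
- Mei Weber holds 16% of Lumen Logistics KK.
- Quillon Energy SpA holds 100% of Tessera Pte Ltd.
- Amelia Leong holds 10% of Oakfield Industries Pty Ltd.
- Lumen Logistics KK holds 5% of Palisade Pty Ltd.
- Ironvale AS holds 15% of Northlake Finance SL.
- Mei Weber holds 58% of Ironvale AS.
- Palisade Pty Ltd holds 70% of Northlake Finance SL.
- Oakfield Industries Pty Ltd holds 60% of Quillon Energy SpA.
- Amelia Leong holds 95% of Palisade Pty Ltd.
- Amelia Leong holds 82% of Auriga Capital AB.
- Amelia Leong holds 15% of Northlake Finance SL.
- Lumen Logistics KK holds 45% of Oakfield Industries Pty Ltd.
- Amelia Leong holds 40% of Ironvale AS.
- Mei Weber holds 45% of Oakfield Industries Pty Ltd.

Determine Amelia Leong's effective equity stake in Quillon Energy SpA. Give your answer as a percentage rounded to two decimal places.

Amelia reaches Quillon along 3 paths.
Via Lumen → Oakfield: 84% × 45% × 60% = 22.68%.
Via Oakfield: 10% × 60% = 6%.
Via Auriga: 82% × 40% = 32.8%.
Total: 22.68% + 6% + 32.8% = 61.48%.

61.48%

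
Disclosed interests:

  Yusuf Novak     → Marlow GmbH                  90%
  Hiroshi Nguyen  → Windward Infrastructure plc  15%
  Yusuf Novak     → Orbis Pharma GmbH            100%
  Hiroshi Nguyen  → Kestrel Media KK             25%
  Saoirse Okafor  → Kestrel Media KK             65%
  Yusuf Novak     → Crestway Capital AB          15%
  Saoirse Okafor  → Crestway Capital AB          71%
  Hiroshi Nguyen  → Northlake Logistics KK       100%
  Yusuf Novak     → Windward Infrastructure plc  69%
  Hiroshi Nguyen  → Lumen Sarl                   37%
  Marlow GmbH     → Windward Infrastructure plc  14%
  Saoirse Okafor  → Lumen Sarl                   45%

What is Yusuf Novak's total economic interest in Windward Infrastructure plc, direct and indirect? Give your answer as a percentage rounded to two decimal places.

81.60%

Yusuf reaches Windward along 2 paths.
Direct stake: 69% = 69%.
Via Marlow: 90% × 14% = 12.6%.
Total: 69% + 12.6% = 81.6%.
Rounded: 81.60%.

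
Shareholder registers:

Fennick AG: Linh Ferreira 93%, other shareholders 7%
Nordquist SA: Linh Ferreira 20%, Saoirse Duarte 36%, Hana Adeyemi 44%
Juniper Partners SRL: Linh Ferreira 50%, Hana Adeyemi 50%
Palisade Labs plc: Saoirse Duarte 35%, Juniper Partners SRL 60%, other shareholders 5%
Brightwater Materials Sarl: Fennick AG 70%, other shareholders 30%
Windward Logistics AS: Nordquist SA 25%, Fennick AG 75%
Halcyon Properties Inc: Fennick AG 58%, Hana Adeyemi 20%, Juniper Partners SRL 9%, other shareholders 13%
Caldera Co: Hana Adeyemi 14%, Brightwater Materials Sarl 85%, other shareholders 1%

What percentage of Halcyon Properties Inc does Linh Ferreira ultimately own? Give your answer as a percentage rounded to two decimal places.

58.44%

Linh reaches Halcyon along 2 paths.
Via Fennick: 93% × 58% = 53.94%.
Via Juniper: 50% × 9% = 4.5%.
Total: 53.94% + 4.5% = 58.44%.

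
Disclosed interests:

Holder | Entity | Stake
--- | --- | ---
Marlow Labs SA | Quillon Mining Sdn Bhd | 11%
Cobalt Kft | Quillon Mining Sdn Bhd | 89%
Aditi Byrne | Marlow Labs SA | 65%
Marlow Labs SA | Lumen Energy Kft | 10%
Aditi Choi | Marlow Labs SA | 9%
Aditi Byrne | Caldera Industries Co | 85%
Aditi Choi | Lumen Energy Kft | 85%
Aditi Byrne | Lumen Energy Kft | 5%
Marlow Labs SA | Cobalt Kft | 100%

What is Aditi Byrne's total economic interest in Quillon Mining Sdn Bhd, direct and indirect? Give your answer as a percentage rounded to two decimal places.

Aditi Byrne reaches Quillon along 2 paths.
Via Marlow: 65% × 11% = 7.15%.
Via Marlow → Cobalt: 65% × 100% × 89% = 57.85%.
Total: 7.15% + 57.85% = 65%.
Rounded: 65.00%.

65.00%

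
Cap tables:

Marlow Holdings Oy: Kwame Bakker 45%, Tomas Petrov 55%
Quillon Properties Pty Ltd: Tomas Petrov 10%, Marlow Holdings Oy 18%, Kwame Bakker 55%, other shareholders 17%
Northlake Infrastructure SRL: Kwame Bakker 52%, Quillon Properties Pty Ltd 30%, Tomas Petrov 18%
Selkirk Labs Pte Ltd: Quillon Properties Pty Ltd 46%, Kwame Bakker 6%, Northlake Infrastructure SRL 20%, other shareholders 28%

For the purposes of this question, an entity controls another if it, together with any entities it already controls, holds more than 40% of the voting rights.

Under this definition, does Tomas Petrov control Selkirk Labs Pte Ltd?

Tomas holds 55% of Marlow, so Tomas controls Marlow.
Neither Tomas nor any entity Tomas controls holds any voting interest in Selkirk.
So Tomas does not control Selkirk.

No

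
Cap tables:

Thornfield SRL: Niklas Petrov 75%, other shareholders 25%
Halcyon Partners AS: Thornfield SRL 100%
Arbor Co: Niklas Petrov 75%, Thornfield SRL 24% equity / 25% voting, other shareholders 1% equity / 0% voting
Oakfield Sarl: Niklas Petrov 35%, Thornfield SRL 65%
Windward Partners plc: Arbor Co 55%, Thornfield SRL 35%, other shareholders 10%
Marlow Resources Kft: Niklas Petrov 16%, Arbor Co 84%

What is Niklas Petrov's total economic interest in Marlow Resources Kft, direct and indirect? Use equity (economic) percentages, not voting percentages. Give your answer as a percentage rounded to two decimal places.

94.12%

Niklas reaches Marlow along 3 paths.
Direct stake: 16% = 16%.
Via Arbor: 75% × 84% = 63%.
Via Thornfield → Arbor: 75% × 24% × 84% = 15.12%.
Total: 16% + 63% + 15.12% = 94.12%.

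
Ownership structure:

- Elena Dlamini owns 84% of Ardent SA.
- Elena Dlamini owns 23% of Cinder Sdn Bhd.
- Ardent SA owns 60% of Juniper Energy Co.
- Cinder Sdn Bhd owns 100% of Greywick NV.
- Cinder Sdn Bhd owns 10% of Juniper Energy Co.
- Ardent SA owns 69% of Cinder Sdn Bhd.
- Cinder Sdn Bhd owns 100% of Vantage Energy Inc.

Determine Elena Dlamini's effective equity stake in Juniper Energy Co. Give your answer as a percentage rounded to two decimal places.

58.50%

Elena reaches Juniper along 3 paths.
Via Ardent: 84% × 60% = 50.4%.
Via Cinder: 23% × 10% = 2.3%.
Via Ardent → Cinder: 84% × 69% × 10% = 5.796%.
Total: 50.4% + 2.3% + 5.796% = 58.496%.
Rounded: 58.50%.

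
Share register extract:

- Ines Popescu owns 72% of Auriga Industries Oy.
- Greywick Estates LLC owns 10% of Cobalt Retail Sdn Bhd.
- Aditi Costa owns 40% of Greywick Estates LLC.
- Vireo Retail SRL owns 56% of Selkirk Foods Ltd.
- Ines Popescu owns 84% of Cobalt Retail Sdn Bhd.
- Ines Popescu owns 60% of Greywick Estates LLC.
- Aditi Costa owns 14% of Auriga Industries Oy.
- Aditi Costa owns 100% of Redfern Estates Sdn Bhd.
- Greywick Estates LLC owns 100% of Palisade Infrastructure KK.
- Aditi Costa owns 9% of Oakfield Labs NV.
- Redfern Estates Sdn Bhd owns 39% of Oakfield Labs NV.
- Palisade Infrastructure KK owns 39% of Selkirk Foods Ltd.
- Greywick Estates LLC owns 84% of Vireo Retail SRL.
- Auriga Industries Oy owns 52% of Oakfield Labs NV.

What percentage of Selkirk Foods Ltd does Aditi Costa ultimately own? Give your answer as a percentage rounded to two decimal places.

Aditi reaches Selkirk along 2 paths.
Via Greywick → Palisade: 40% × 100% × 39% = 15.6%.
Via Greywick → Vireo: 40% × 84% × 56% = 18.816%.
Total: 15.6% + 18.816% = 34.416%.
Rounded: 34.42%.

34.42%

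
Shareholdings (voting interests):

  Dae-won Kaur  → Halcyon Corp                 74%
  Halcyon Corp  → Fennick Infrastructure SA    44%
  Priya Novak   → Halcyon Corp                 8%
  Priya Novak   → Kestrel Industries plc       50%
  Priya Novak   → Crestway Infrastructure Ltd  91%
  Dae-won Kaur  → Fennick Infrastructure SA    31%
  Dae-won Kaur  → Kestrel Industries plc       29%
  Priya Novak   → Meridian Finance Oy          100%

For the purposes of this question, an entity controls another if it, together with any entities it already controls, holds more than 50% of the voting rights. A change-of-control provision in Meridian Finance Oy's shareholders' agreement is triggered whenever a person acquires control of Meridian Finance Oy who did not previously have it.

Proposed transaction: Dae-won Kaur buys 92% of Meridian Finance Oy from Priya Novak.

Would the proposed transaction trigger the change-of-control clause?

Yes

The purchase adds only to Dae-won's holdings (Priya's stake shrinks), so Dae-won is the only person who could newly come to control Meridian.
Dae-won holds 74% of Halcyon, so Dae-won controls Halcyon.
Dae-won and Halcyon together hold 31% + 44% = 75% of Fennick, so Dae-won controls Fennick.
Neither Dae-won nor any entity Dae-won controls holds any voting interest in Meridian.
So before the transaction, Dae-won does not control Meridian.
After the purchase, Dae-won holds 92% of Meridian directly, and Priya's stake falls to 8%.
Dae-won holds 92% of Meridian, so Dae-won controls Meridian.
Dae-won did not control Meridian before and does after, so the clause is triggered.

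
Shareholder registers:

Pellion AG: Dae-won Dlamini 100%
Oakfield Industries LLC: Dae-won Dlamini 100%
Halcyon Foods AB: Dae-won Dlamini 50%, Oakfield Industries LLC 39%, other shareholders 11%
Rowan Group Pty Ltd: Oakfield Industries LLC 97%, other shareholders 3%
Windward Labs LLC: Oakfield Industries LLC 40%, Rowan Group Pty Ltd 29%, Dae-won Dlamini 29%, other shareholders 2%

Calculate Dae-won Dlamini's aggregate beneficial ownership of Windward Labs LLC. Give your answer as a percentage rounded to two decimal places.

Dae-won reaches Windward along 3 paths.
Via Oakfield: 100% × 40% = 40%.
Via Oakfield → Rowan: 100% × 97% × 29% = 28.13%.
Direct stake: 29% = 29%.
Total: 40% + 28.13% + 29% = 97.13%.

97.13%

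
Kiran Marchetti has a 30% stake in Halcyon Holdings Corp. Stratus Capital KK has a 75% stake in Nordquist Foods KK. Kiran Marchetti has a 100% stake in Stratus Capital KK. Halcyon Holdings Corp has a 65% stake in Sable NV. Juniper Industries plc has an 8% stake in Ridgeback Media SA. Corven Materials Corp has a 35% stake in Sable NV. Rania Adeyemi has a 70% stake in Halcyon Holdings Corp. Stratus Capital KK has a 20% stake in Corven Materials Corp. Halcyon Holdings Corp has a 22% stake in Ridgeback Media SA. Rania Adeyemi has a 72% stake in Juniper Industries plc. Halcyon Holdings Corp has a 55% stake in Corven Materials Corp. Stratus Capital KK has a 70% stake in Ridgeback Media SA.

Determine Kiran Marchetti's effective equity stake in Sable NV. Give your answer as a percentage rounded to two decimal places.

32.28%

Kiran reaches Sable along 3 paths.
Via Stratus → Corven: 100% × 20% × 35% = 7%.
Via Halcyon → Corven: 30% × 55% × 35% = 5.775%.
Via Halcyon: 30% × 65% = 19.5%.
Total: 7% + 5.775% + 19.5% = 32.275%.
Rounded: 32.28%.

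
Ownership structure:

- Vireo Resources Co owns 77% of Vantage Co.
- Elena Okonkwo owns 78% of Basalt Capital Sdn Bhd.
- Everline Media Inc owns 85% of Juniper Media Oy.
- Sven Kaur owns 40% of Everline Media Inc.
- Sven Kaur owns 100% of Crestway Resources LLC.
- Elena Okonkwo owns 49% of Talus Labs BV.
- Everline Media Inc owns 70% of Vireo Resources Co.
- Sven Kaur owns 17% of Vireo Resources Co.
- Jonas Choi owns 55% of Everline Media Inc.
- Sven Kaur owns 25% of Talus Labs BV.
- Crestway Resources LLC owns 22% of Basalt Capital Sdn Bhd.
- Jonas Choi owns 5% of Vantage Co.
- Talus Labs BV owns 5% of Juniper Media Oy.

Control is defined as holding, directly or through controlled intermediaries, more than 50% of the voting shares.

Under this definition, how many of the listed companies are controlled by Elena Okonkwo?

Elena holds 78% of Basalt, so Elena controls Basalt.
No other company's threshold is met.
Elena controls 1 company.

1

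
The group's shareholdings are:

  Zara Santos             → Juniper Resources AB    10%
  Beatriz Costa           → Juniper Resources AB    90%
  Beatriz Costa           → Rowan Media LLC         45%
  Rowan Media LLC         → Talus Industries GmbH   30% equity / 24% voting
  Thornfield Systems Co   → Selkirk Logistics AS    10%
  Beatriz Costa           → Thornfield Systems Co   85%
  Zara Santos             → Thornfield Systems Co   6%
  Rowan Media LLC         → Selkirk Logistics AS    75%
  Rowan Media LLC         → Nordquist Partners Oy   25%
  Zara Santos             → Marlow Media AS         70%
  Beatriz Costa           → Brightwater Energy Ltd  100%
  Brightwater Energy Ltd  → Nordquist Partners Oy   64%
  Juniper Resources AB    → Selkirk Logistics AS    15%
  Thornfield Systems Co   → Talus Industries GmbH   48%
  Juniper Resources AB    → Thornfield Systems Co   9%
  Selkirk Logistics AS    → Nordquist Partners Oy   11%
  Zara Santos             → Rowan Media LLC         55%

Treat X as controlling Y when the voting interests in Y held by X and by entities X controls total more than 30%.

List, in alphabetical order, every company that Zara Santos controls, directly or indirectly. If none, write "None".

Zara holds 55% of Rowan, so Zara controls Rowan.
Zara holds 70% of Marlow, so Zara controls Marlow.
Rowan holds 75% of Selkirk, so Zara controls Selkirk.
Selkirk and Rowan together hold 11% + 25% = 36% of Nordquist, so Zara controls Nordquist.
No other company's threshold is met.

Marlow Media AS, Nordquist Partners Oy, Rowan Media LLC, Selkirk Logistics AS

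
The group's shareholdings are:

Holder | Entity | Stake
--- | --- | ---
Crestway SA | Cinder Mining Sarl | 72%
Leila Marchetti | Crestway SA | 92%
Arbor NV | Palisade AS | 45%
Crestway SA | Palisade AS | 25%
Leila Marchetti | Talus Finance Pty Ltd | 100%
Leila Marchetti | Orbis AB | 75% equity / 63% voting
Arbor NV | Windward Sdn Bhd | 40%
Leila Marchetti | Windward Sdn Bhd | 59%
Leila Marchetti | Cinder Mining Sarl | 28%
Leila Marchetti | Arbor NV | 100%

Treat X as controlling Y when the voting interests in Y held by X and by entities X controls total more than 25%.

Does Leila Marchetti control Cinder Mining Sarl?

Leila holds 92% of Crestway, so Leila controls Crestway.
Crestway and Leila together hold 72% + 28% = 100% of Cinder, so Leila controls Cinder.

Yes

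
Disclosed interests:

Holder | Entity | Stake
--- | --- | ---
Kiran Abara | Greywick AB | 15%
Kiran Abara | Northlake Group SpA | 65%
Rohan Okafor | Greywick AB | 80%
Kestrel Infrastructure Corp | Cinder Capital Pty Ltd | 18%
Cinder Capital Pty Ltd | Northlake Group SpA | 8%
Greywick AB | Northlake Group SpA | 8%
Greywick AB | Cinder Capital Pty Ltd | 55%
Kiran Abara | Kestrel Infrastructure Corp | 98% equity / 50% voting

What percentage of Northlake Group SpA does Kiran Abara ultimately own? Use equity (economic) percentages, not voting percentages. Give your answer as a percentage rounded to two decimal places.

68.27%

Kiran reaches Northlake along 4 paths.
Direct stake: 65% = 65%.
Via Greywick → Cinder: 15% × 55% × 8% = 0.66%.
Via Kestrel → Cinder: 98% × 18% × 8% = 1.4112%.
Via Greywick: 15% × 8% = 1.2%.
Total: 65% + 0.66% + 1.4112% + 1.2% = 68.2712%.
Rounded: 68.27%.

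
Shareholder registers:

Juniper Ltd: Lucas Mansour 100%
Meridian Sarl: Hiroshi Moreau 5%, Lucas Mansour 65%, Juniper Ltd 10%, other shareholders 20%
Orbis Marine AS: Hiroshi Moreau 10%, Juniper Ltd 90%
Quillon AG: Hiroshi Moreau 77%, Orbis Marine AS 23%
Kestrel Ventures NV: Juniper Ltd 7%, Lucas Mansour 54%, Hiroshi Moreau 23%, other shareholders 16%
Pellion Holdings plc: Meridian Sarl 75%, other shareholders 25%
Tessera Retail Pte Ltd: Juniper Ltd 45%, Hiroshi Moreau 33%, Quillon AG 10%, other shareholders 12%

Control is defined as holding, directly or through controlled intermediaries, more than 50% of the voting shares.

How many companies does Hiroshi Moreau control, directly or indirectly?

Hiroshi holds 77% of Quillon, so Hiroshi controls Quillon.
No other company's threshold is met.
Hiroshi controls 1 company.

1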